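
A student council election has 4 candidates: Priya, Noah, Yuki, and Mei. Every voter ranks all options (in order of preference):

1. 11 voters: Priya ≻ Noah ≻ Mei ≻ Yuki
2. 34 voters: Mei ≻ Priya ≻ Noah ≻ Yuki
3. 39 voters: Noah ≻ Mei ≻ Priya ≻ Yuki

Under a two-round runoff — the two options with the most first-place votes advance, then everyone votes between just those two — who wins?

Round 1 first-place votes: Priya 11, Noah 39, Yuki 0, Mei 34.
Noah and Mei advance.
Runoff: Noah is preferred to Mei by 50 voters; Mei by 34.
Noah wins the runoff.

Noah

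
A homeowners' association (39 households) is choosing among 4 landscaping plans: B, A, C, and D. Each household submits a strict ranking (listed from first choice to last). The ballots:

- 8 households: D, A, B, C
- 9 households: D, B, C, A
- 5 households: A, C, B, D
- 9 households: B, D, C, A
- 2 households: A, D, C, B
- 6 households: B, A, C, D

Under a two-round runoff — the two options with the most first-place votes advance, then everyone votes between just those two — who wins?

Round 1 first-place votes: B 15, A 7, C 0, D 17.
D and B advance.
Runoff: D is preferred to B by 19 voters; B by 20.
B wins the runoff.

B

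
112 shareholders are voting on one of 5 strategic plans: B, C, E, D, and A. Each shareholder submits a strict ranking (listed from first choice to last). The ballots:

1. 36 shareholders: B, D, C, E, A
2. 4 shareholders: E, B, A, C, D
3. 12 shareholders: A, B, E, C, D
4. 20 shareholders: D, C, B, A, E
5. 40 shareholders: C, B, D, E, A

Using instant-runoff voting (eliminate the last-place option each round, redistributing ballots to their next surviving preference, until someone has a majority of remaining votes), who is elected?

C

Round 1: B 36, C 40, E 4, D 20, A 12. Eliminate E.
Round 2: B 40, C 40, D 20, A 12. Eliminate A.
Round 3: B 52, C 40, D 20. Eliminate D.
Round 4: B 52, C 60. C has a majority.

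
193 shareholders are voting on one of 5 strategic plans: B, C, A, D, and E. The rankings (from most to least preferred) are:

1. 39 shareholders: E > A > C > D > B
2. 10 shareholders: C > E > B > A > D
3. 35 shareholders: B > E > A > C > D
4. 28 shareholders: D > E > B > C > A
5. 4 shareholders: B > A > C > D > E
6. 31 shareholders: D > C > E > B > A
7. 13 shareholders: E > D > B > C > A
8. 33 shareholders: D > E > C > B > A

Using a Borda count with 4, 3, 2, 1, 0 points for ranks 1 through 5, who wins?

E

B: 39·0 + 10·2 + 35·4 + 28·2 + 4·4 + 31·1 + 13·2 + 33·1 = 322
C: 39·2 + 10·4 + 35·1 + 28·1 + 4·2 + 31·3 + 13·1 + 33·2 = 361
A: 39·3 + 10·1 + 35·2 + 28·0 + 4·3 + 31·0 + 13·0 + 33·0 = 209
D: 39·1 + 10·0 + 35·0 + 28·4 + 4·1 + 31·4 + 13·3 + 33·4 = 450
E: 39·4 + 10·3 + 35·3 + 28·3 + 4·0 + 31·2 + 13·4 + 33·3 = 588
E has the highest Borda score (588).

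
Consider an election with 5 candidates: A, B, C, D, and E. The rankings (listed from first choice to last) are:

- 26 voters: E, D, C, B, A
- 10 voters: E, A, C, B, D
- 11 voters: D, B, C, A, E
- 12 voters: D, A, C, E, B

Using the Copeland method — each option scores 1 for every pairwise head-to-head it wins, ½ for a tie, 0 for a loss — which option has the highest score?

A: loses to B, C, D, and E → score 0.
B: beats A; loses to C, D, and E → score 1.
C: beats A and B; loses to D and E → score 2.
D: beats A, B, and C; loses to E → score 3.
E: beats A, B, C, and D → score 4.
E has the best pairwise record.

E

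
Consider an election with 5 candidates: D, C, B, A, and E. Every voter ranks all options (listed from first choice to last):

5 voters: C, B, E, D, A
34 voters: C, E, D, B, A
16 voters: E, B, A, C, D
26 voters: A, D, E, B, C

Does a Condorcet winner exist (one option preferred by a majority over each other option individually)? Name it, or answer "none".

E vs D: 55–26 for E.
E vs C: 42–39 for E.
E vs B: 76–5 for E.
E vs A: 55–26 for E.
E beats every other option head-to-head.

E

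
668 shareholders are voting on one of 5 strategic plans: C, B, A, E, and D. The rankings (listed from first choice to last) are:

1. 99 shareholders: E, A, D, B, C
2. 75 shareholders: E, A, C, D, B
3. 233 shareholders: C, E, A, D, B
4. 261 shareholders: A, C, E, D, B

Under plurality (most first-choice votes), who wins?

A

First-place votes: C 233, B 0, A 261, E 174, D 0.
A has the most first-place votes.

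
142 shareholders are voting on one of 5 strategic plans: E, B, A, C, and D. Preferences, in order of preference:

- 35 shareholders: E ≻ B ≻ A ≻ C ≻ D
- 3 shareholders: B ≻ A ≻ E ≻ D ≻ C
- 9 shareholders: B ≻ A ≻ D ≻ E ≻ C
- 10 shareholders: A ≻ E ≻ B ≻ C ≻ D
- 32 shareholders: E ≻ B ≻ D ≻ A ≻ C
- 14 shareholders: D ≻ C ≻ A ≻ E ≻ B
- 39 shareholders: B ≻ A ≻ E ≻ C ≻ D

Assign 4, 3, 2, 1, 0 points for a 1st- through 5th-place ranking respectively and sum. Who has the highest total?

E: 35·4 + 3·2 + 9·1 + 10·3 + 32·4 + 14·1 + 39·2 = 405
B: 35·3 + 3·4 + 9·4 + 10·2 + 32·3 + 14·0 + 39·4 = 425
A: 35·2 + 3·3 + 9·3 + 10·4 + 32·1 + 14·2 + 39·3 = 323
C: 35·1 + 3·0 + 9·0 + 10·1 + 32·0 + 14·3 + 39·1 = 126
D: 35·0 + 3·1 + 9·2 + 10·0 + 32·2 + 14·4 + 39·0 = 141
B has the highest Borda score (425).

B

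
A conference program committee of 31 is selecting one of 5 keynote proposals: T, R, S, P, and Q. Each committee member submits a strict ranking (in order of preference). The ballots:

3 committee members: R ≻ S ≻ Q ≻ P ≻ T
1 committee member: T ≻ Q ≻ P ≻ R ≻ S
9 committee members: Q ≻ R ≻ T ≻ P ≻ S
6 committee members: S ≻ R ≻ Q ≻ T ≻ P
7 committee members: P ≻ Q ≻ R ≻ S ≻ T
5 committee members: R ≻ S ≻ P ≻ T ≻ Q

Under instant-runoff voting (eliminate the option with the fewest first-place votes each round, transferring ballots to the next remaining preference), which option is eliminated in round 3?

Round 1: T 1, R 8, S 6, P 7, Q 9. Eliminate T.
Round 2: R 8, S 6, P 7, Q 10. Eliminate S.
Round 3: R 14, P 7, Q 10. Eliminate P.

P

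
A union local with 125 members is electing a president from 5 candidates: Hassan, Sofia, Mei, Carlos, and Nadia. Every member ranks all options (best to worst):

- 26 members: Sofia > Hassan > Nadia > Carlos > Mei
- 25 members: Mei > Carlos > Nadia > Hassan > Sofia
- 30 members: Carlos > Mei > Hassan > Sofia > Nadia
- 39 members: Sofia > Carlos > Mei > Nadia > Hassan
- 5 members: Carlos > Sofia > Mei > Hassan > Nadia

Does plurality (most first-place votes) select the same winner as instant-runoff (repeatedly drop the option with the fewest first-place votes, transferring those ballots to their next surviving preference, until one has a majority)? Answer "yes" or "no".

Plurality — first-place votes: Hassan 0, Sofia 65, Mei 25, Carlos 35, Nadia 0. Winner: Sofia.
Instant-runoff — R1 Hassan 0, Sofia 65, Mei 25, Carlos 35, Nadia 0 (Sofia winner). Winner: Sofia.
The two methods agree.

yes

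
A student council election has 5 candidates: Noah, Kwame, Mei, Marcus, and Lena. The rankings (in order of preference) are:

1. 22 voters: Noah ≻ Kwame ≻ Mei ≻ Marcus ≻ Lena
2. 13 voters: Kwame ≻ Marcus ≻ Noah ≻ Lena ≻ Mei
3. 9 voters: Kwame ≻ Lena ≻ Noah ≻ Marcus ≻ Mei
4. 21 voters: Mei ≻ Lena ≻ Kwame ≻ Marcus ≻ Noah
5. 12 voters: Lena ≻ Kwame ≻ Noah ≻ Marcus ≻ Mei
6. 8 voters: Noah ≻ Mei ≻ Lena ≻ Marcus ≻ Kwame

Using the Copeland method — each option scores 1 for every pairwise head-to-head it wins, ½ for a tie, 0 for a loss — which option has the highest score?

Noah: beats Mei, Marcus, and Lena; loses to Kwame → score 3.
Kwame: beats Noah, Mei, Marcus, and Lena → score 4.
Mei: beats Marcus and Lena; loses to Noah and Kwame → score 2.
Marcus: loses to Noah, Kwame, Mei, and Lena → score 0.
Lena: beats Marcus; loses to Noah, Kwame, and Mei → score 1.
Kwame has the best pairwise record.

Kwame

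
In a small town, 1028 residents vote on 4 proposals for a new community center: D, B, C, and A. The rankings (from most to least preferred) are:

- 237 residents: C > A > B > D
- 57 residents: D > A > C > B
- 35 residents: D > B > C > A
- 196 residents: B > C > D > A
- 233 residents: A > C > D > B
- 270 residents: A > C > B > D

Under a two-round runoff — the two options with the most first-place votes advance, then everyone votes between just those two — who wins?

Round 1 first-place votes: D 92, B 196, C 237, A 503.
A and C advance.
Runoff: A is preferred to C by 560 voters; C by 468.
A wins the runoff.

A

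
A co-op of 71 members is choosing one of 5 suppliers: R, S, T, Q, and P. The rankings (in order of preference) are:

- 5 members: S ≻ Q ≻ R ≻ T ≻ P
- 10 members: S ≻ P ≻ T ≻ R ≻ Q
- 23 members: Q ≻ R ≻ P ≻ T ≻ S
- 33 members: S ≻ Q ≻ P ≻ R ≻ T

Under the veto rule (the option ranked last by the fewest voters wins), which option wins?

Last-place votes: R 0, S 23, T 33, Q 10, P 5.
R is ranked last by the fewest voters, so R wins.

R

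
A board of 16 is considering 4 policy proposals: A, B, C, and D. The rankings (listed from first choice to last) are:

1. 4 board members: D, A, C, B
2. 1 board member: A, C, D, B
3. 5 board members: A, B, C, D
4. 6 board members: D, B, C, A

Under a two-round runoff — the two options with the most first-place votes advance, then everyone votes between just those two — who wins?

D

Round 1 first-place votes: A 6, B 0, C 0, D 10.
D and A advance.
Runoff: D is preferred to A by 10 voters; A by 6.
D wins the runoff.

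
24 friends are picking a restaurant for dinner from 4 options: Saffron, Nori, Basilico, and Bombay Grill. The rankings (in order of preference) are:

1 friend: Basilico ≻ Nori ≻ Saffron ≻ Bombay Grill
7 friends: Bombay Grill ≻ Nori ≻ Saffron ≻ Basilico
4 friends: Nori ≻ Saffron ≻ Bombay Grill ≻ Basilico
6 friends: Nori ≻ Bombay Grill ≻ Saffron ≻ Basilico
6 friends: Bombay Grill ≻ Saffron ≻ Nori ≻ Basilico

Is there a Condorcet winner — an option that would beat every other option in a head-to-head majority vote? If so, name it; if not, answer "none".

Bombay Grill vs Saffron: 19–5 for Bombay Grill.
Bombay Grill vs Nori: 13–11 for Bombay Grill.
Bombay Grill vs Basilico: 23–1 for Bombay Grill.
Bombay Grill beats every other option head-to-head.

Bombay Grill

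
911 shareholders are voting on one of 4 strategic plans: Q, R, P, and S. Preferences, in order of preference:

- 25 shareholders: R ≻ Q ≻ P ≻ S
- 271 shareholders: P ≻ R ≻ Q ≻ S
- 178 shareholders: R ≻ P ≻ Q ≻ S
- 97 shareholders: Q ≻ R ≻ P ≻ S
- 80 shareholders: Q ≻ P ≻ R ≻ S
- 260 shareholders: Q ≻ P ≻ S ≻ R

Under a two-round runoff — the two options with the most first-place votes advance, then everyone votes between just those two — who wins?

Q

Round 1 first-place votes: Q 437, R 203, P 271, S 0.
Q and P advance.
Runoff: Q is preferred to P by 462 voters; P by 449.
Q wins the runoff.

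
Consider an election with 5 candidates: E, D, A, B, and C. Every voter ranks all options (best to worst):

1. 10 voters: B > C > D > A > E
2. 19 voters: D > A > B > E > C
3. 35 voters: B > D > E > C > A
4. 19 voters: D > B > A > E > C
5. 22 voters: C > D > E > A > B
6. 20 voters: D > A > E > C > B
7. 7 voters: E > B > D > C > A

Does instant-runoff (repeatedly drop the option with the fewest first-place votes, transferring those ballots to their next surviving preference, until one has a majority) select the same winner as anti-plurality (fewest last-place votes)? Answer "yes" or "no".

Instant-runoff — R1 E 7, D 58, A 0, B 45, C 22 (A out); R2 E 7, D 58, B 45, C 22 (E out); R3 D 58, B 52, C 22 (C out); R4 D 80, B 52 (D winner). Winner: D.
Anti-plurality — last-place votes: E 10, D 0, A 42, B 42, C 38. Winner: D.
The two methods agree.

yes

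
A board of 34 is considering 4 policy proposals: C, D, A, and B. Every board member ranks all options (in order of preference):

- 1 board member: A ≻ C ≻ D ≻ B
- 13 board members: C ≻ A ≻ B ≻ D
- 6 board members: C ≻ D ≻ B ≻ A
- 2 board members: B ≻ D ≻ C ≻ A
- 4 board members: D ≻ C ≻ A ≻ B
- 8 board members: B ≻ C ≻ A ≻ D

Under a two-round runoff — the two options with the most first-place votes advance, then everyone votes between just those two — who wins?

Round 1 first-place votes: C 19, D 4, A 1, B 10.
C and B advance.
Runoff: C is preferred to B by 24 voters; B by 10.
C wins the runoff.

C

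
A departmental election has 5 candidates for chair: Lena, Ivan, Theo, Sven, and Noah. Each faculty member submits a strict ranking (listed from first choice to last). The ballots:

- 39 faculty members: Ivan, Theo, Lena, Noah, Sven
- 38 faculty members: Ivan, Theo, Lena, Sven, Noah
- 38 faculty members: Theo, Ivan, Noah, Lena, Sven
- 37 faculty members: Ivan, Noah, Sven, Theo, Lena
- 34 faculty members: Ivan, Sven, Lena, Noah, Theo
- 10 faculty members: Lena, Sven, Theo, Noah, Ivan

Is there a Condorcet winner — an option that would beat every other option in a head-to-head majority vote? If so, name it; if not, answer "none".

Ivan

Ivan vs Lena: 186–10 for Ivan.
Ivan vs Theo: 148–48 for Ivan.
Ivan vs Sven: 186–10 for Ivan.
Ivan vs Noah: 186–10 for Ivan.
Ivan beats every other option head-to-head.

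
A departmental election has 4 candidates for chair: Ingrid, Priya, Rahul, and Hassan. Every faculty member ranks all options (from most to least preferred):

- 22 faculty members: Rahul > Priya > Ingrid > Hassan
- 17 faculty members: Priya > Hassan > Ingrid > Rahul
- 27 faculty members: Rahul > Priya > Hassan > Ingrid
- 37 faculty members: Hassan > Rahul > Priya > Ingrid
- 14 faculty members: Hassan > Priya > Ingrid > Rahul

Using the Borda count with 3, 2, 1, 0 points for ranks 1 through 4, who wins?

Rahul

Ingrid: 22·1 + 17·1 + 27·0 + 37·0 + 14·1 = 53
Priya: 22·2 + 17·3 + 27·2 + 37·1 + 14·2 = 214
Rahul: 22·3 + 17·0 + 27·3 + 37·2 + 14·0 = 221
Hassan: 22·0 + 17·2 + 27·1 + 37·3 + 14·3 = 214
Rahul has the highest Borda score (221).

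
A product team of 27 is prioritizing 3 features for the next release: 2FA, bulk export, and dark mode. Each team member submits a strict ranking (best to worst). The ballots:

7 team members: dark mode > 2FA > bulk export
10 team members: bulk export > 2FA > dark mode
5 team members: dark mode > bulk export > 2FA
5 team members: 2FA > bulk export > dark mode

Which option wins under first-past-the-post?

First-place votes: 2FA 5, bulk export 10, dark mode 12.
dark mode has the most first-place votes.

dark mode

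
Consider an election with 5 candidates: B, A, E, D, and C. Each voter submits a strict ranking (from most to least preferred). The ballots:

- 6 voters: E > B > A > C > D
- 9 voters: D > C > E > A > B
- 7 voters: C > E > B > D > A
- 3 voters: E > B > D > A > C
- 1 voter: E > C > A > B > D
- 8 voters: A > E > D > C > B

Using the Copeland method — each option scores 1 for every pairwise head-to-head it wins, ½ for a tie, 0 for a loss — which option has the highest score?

B: ties D; loses to A, E, and C → score 0.5.
A: beats B; ties C; loses to E and D → score 1.5.
E: beats B, A, D, and C → score 4.
D: beats A and C; ties B; loses to E → score 2.5.
C: beats B; ties A; loses to E and D → score 1.5.
E has the best pairwise record.

E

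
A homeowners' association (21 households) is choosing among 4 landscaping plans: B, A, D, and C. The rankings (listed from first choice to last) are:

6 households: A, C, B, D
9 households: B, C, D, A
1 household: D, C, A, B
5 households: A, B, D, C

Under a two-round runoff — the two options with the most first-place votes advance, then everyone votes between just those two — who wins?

A

Round 1 first-place votes: B 9, A 11, D 1, C 0.
A and B advance.
Runoff: A is preferred to B by 12 voters; B by 9.
A wins the runoff.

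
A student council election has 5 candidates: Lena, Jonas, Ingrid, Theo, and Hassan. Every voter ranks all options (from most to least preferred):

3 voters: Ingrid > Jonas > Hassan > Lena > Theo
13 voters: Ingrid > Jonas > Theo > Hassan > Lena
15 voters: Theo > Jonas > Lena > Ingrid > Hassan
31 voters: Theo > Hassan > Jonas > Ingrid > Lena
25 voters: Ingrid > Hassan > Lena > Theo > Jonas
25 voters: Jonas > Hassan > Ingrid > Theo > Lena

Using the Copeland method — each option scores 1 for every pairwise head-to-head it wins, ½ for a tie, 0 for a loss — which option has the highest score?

Lena: loses to Jonas, Ingrid, Theo, and Hassan → score 0.
Jonas: beats Lena and Ingrid; ties Hassan; loses to Theo → score 2.5.
Ingrid: beats Lena and Theo; ties Hassan; loses to Jonas → score 2.5.
Theo: beats Lena, Jonas, and Hassan; loses to Ingrid → score 3.
Hassan: beats Lena; ties Jonas and Ingrid; loses to Theo → score 2.
Theo has the best pairwise record.

Theo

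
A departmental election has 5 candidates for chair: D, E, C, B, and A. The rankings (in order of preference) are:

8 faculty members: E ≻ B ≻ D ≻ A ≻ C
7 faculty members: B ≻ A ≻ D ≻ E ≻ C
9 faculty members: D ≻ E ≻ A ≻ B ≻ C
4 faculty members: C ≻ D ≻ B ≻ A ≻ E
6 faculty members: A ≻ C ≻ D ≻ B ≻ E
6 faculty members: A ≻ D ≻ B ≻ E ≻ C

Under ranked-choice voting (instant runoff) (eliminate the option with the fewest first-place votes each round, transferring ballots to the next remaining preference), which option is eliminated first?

Round 1: D 9, E 8, C 4, B 7, A 12. Eliminate C.

C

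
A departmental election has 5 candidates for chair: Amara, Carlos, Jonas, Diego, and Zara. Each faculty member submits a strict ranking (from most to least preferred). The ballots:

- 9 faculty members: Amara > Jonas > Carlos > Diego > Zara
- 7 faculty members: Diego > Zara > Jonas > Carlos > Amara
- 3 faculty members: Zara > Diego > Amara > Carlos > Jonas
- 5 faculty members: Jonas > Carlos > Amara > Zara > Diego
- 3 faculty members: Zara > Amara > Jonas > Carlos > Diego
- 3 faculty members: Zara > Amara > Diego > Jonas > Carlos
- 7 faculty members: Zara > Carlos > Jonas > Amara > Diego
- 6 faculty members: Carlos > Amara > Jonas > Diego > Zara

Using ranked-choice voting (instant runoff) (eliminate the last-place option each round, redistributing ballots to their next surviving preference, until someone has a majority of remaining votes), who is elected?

Zara

Round 1: Amara 9, Carlos 6, Jonas 5, Diego 7, Zara 16. Eliminate Jonas.
Round 2: Amara 9, Carlos 11, Diego 7, Zara 16. Eliminate Diego.
Round 3: Amara 9, Carlos 11, Zara 23. Zara has a majority.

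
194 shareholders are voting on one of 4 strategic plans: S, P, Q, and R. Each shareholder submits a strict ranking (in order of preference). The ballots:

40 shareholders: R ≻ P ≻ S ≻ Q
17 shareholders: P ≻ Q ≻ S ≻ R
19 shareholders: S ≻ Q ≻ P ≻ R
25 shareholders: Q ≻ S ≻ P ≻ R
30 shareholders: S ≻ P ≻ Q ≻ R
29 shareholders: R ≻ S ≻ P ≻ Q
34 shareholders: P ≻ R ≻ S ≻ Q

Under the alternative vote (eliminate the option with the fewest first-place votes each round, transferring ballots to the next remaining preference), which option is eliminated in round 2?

Round 1: S 49, P 51, Q 25, R 69. Eliminate Q.
Round 2: S 74, P 51, R 69. Eliminate P.

P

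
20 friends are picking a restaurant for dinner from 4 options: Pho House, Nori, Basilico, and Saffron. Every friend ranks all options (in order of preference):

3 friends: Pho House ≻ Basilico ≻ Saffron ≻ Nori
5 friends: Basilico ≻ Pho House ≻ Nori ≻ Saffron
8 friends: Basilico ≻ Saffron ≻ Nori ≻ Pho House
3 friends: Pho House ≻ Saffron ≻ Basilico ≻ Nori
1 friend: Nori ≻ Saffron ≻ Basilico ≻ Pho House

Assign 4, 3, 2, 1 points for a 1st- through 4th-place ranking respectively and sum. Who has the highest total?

Pho House: 3·4 + 5·3 + 8·1 + 3·4 + 1·1 = 48
Nori: 3·1 + 5·2 + 8·2 + 3·1 + 1·4 = 36
Basilico: 3·3 + 5·4 + 8·4 + 3·2 + 1·2 = 69
Saffron: 3·2 + 5·1 + 8·3 + 3·3 + 1·3 = 47
Basilico has the highest Borda score (69).

Basilico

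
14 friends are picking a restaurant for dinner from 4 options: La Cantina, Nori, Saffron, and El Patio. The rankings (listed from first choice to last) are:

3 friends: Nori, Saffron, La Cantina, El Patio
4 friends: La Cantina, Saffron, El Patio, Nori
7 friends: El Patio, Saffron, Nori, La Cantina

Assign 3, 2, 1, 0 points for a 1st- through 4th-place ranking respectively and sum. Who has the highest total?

La Cantina: 3·1 + 4·3 + 7·0 = 15
Nori: 3·3 + 4·0 + 7·1 = 16
Saffron: 3·2 + 4·2 + 7·2 = 28
El Patio: 3·0 + 4·1 + 7·3 = 25
Saffron has the highest Borda score (28).

Saffron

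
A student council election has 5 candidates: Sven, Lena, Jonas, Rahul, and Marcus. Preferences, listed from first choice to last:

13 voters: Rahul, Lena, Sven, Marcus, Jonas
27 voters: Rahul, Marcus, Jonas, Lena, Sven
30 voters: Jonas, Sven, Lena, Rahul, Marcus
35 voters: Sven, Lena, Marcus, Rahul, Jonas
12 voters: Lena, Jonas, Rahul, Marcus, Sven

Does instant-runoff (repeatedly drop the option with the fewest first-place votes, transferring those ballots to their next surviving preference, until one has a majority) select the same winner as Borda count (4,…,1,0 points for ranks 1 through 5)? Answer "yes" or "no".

Instant-runoff — R1 Sven 35, Lena 12, Jonas 30, Rahul 40, Marcus 0 (Marcus out); R2 Sven 35, Lena 12, Jonas 30, Rahul 40 (Lena out); R3 Sven 35, Jonas 42, Rahul 40 (Sven out); R4 Jonas 42, Rahul 75 (Rahul winner). Winner: Rahul.
Borda — scores: Sven 256, Lena 279, Jonas 210, Rahul 249, Marcus 176. Winner: Lena.
The two methods disagree.

no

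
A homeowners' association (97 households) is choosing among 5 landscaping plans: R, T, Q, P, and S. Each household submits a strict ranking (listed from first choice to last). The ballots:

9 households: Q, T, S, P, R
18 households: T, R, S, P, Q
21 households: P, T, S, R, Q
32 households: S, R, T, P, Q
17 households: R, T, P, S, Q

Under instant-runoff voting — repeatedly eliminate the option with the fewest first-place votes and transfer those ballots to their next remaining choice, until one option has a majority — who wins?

Round 1: R 17, T 18, Q 9, P 21, S 32. Eliminate Q.
Round 2: R 17, T 27, P 21, S 32. Eliminate R.
Round 3: T 44, P 21, S 32. Eliminate P.
Round 4: T 65, S 32. T has a majority.

T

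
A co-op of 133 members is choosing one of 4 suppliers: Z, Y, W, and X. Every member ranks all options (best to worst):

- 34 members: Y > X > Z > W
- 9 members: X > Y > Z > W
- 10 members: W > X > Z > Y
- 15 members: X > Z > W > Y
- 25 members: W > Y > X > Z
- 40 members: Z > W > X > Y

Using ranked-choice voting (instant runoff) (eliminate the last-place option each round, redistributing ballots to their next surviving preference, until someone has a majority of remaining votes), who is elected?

Y

Round 1: Z 40, Y 34, W 35, X 24. Eliminate X.
Round 2: Z 55, Y 43, W 35. Eliminate W.
Round 3: Z 65, Y 68. Y has a majority.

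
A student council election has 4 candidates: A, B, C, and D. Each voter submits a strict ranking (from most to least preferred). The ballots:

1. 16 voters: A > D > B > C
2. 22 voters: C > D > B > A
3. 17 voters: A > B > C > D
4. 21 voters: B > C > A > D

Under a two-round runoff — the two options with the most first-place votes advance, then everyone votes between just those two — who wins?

C

Round 1 first-place votes: A 33, B 21, C 22, D 0.
A and C advance.
Runoff: A is preferred to C by 33 voters; C by 43.
C wins the runoff.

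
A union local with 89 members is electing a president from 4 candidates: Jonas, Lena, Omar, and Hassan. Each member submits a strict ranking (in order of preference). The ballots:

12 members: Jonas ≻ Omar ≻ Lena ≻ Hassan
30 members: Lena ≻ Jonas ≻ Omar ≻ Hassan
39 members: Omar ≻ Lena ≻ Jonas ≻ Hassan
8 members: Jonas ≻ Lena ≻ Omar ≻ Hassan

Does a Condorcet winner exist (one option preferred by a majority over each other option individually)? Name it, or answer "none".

none

Checking pairwise contests:
Lena beats Jonas 69–20.
Omar beats Lena 51–38.
Jonas beats Omar 50–39.
Jonas beats Hassan 89–0.
Every option loses at least one head-to-head, so there is no Condorcet winner.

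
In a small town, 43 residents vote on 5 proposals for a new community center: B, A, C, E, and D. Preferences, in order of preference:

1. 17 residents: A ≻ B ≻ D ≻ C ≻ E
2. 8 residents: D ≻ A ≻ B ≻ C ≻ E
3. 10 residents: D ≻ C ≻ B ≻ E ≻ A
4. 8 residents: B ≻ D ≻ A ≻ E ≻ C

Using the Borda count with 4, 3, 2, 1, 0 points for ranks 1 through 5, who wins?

D

B: 17·3 + 8·2 + 10·2 + 8·4 = 119
A: 17·4 + 8·3 + 10·0 + 8·2 = 108
C: 17·1 + 8·1 + 10·3 + 8·0 = 55
E: 17·0 + 8·0 + 10·1 + 8·1 = 18
D: 17·2 + 8·4 + 10·4 + 8·3 = 130
D has the highest Borda score (130).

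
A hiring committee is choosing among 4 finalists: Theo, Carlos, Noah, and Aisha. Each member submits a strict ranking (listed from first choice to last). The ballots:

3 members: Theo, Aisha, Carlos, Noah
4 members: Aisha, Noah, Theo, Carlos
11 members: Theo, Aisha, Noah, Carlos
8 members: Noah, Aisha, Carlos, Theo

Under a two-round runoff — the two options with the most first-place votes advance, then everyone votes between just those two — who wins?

Round 1 first-place votes: Theo 14, Carlos 0, Noah 8, Aisha 4.
Theo and Noah advance.
Runoff: Theo is preferred to Noah by 14 voters; Noah by 12.
Theo wins the runoff.

Theo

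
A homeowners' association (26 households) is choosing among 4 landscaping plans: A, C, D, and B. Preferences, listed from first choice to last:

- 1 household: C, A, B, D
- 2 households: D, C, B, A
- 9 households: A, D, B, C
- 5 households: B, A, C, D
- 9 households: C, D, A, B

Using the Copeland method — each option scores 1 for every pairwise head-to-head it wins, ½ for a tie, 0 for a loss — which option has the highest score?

A: beats C, D, and B → score 3.
C: beats D; loses to A and B → score 1.
D: beats B; loses to A and C → score 1.
B: beats C; loses to A and D → score 1.
A has the best pairwise record.

A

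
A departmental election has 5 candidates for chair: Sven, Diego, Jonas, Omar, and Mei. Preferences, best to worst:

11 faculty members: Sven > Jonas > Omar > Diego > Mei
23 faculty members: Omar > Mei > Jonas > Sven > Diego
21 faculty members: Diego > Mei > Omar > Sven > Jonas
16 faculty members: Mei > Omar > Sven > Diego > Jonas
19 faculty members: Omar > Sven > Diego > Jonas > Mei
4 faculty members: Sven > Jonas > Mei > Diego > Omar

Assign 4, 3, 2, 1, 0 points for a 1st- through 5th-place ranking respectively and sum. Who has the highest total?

Omar

Sven: 11·4 + 23·1 + 21·1 + 16·2 + 19·3 + 4·4 = 193
Diego: 11·1 + 23·0 + 21·4 + 16·1 + 19·2 + 4·1 = 153
Jonas: 11·3 + 23·2 + 21·0 + 16·0 + 19·1 + 4·3 = 110
Omar: 11·2 + 23·4 + 21·2 + 16·3 + 19·4 + 4·0 = 280
Mei: 11·0 + 23·3 + 21·3 + 16·4 + 19·0 + 4·2 = 204
Omar has the highest Borda score (280).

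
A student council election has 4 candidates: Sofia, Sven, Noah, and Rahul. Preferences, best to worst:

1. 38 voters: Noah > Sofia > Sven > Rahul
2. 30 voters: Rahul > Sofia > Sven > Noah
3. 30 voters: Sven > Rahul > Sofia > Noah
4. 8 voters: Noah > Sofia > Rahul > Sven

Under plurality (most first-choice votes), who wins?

Noah

First-place votes: Sofia 0, Sven 30, Noah 46, Rahul 30.
Noah has the most first-place votes.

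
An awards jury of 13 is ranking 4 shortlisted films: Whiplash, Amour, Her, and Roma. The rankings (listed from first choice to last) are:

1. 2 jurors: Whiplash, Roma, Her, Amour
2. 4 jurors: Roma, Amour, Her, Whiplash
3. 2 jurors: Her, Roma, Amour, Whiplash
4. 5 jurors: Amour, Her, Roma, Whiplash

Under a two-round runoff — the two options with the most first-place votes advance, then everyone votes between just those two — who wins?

Roma

Round 1 first-place votes: Whiplash 2, Amour 5, Her 2, Roma 4.
Amour and Roma advance.
Runoff: Amour is preferred to Roma by 5 voters; Roma by 8.
Roma wins the runoff.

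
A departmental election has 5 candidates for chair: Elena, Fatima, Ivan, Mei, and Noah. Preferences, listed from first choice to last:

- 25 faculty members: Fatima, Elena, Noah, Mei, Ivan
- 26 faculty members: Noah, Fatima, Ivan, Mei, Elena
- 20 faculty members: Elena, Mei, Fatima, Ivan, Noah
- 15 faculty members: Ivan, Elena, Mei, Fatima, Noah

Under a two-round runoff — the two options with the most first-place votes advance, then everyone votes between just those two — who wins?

Fatima

Round 1 first-place votes: Elena 20, Fatima 25, Ivan 15, Mei 0, Noah 26.
Noah and Fatima advance.
Runoff: Noah is preferred to Fatima by 26 voters; Fatima by 60.
Fatima wins the runoff.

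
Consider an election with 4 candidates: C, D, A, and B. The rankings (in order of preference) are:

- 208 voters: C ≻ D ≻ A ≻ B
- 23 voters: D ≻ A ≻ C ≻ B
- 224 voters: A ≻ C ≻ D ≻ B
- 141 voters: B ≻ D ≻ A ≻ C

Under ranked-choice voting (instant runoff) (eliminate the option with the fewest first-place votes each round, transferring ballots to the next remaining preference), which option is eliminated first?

Round 1: C 208, D 23, A 224, B 141. Eliminate D.

D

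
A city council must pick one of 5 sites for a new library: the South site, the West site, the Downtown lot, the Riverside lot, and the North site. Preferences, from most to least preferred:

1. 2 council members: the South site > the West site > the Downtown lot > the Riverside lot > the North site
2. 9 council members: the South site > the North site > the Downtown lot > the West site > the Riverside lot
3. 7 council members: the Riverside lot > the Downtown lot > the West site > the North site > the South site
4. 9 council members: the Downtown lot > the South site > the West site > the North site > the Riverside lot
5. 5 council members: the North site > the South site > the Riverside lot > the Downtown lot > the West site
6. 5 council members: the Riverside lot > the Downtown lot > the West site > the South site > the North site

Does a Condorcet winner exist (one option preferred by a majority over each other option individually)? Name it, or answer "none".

the Downtown lot

the Downtown lot vs the South site: 21–16 for the Downtown lot.
the Downtown lot vs the West site: 35–2 for the Downtown lot.
the Downtown lot vs the Riverside lot: 20–17 for the Downtown lot.
the Downtown lot vs the North site: 23–14 for the Downtown lot.
the Downtown lot beats every other option head-to-head.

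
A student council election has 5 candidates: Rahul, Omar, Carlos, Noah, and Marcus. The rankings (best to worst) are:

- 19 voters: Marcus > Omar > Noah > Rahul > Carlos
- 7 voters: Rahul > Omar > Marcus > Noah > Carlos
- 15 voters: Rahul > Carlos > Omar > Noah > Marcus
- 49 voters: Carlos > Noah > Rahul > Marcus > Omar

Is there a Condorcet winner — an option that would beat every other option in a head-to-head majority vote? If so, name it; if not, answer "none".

Carlos vs Rahul: 49–41 for Carlos.
Carlos vs Omar: 64–26 for Carlos.
Carlos vs Noah: 64–26 for Carlos.
Carlos vs Marcus: 64–26 for Carlos.
Carlos beats every other option head-to-head.

Carlos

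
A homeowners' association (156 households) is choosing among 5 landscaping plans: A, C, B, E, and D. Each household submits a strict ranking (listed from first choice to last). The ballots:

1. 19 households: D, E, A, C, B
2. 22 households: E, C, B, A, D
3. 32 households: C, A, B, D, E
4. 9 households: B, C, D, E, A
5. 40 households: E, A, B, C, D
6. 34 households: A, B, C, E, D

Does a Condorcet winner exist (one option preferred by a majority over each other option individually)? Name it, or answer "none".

E

E vs A: 90–66 for E.
E vs C: 81–75 for E.
E vs B: 81–75 for E.
E vs D: 96–60 for E.
E beats every other option head-to-head.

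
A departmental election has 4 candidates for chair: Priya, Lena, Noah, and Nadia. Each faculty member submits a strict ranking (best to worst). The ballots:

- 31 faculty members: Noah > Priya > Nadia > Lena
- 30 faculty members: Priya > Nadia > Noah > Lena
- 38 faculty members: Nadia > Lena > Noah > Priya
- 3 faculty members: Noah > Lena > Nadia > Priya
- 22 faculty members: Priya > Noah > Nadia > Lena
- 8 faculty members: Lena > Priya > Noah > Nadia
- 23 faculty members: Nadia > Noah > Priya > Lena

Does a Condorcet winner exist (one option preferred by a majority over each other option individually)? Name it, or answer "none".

none

Checking pairwise contests:
Noah beats Priya 95–60.
Priya beats Lena 106–49.
Nadia beats Noah 91–64.
Priya beats Nadia 91–64.
Every option loses at least one head-to-head, so there is no Condorcet winner.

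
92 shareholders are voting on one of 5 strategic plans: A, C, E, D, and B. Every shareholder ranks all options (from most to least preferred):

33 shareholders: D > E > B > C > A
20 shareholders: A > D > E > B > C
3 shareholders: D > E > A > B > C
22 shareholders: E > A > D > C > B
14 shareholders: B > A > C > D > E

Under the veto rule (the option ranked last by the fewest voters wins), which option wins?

D

Last-place votes: A 33, C 23, E 14, D 0, B 22.
D is ranked last by the fewest voters, so D wins.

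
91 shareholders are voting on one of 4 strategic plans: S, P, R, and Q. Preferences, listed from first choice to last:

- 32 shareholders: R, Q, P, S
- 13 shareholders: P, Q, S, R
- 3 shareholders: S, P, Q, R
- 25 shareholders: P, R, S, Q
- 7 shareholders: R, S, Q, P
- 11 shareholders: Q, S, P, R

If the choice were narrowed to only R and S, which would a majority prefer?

Voters preferring R to S: 64; preferring S to R: 27.
R wins the head-to-head.

R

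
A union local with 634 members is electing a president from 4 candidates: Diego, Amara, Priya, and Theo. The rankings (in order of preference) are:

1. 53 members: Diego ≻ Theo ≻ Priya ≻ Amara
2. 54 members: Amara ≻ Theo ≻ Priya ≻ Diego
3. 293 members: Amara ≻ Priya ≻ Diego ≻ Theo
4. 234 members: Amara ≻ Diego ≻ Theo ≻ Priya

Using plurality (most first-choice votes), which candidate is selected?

First-place votes: Diego 53, Amara 581, Priya 0, Theo 0.
Amara has the most first-place votes.

Amara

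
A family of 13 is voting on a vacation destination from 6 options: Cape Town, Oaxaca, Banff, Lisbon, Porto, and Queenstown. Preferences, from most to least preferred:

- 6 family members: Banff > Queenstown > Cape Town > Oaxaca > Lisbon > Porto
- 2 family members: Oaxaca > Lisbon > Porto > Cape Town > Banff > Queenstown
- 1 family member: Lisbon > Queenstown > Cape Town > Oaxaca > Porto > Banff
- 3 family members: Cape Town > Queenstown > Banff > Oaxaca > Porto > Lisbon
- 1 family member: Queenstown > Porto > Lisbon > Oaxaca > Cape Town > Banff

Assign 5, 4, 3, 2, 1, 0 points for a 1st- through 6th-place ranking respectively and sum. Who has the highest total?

Cape Town: 6·3 + 2·2 + 1·3 + 3·5 + 1·1 = 41
Oaxaca: 6·2 + 2·5 + 1·2 + 3·2 + 1·2 = 32
Banff: 6·5 + 2·1 + 1·0 + 3·3 + 1·0 = 41
Lisbon: 6·1 + 2·4 + 1·5 + 3·0 + 1·3 = 22
Porto: 6·0 + 2·3 + 1·1 + 3·1 + 1·4 = 14
Queenstown: 6·4 + 2·0 + 1·4 + 3·4 + 1·5 = 45
Queenstown has the highest Borda score (45).

Queenstown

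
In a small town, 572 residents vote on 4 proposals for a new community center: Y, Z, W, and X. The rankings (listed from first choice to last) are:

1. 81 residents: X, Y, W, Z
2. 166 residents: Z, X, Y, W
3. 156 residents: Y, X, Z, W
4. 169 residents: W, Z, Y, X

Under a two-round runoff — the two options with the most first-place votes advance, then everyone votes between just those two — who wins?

Z

Round 1 first-place votes: Y 156, Z 166, W 169, X 81.
W and Z advance.
Runoff: W is preferred to Z by 250 voters; Z by 322.
Z wins the runoff.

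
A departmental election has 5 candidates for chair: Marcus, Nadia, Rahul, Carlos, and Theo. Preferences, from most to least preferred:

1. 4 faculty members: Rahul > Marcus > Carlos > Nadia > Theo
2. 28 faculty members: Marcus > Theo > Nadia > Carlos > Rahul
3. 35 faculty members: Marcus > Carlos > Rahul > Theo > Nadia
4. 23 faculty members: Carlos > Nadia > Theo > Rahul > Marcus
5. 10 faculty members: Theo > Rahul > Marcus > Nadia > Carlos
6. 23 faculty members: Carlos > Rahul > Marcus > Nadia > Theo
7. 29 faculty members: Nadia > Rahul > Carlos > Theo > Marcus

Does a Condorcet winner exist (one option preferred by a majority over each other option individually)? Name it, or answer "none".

none

Checking pairwise contests:
Rahul beats Marcus 89–63.
Marcus beats Nadia 100–52.
Nadia beats Rahul 80–72.
Marcus beats Carlos 77–75.
Marcus beats Theo 90–62.
Every option loses at least one head-to-head, so there is no Condorcet winner.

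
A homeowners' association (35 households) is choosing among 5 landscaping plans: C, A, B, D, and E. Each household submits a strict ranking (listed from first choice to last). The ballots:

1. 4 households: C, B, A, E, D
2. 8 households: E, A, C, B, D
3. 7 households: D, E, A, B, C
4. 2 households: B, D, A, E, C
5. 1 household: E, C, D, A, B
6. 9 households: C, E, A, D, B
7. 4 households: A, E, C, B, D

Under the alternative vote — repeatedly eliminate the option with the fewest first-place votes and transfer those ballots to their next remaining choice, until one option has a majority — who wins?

E

Round 1: C 13, A 4, B 2, D 7, E 9. Eliminate B.
Round 2: C 13, A 4, D 9, E 9. Eliminate A.
Round 3: C 13, D 9, E 13. Eliminate D.
Round 4: C 13, E 22. E has a majority.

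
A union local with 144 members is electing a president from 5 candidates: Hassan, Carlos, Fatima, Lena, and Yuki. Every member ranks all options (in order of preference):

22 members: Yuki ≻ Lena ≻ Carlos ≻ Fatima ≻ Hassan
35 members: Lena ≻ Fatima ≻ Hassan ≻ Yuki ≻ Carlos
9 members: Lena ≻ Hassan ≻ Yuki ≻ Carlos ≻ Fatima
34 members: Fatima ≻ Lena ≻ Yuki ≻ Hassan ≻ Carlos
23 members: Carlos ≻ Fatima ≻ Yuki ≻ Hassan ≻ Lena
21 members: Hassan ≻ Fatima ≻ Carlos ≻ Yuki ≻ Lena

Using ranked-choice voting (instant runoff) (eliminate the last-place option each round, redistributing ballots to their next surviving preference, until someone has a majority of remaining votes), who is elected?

Round 1: Hassan 21, Carlos 23, Fatima 34, Lena 44, Yuki 22. Eliminate Hassan.
Round 2: Carlos 23, Fatima 55, Lena 44, Yuki 22. Eliminate Yuki.
Round 3: Carlos 23, Fatima 55, Lena 66. Eliminate Carlos.
Round 4: Fatima 78, Lena 66. Fatima has a majority.

Fatima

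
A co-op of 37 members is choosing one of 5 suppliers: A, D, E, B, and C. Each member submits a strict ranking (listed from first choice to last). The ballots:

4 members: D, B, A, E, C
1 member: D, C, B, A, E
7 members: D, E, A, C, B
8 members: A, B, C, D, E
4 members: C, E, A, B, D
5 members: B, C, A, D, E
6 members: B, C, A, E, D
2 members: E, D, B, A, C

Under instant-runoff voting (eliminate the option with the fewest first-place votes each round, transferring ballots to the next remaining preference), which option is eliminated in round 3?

B

Round 1: A 8, D 12, E 2, B 11, C 4. Eliminate E.
Round 2: A 8, D 14, B 11, C 4. Eliminate C.
Round 3: A 12, D 14, B 11. Eliminate B.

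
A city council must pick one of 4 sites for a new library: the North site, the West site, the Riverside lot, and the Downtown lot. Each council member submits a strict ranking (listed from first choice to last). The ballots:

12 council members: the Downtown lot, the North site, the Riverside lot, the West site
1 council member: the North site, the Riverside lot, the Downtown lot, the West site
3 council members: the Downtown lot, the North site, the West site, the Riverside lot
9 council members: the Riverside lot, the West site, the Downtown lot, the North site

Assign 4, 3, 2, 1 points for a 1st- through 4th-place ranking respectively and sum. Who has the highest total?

the North site: 12·3 + 1·4 + 3·3 + 9·1 = 58
the West site: 12·1 + 1·1 + 3·2 + 9·3 = 46
the Riverside lot: 12·2 + 1·3 + 3·1 + 9·4 = 66
the Downtown lot: 12·4 + 1·2 + 3·4 + 9·2 = 80
the Downtown lot has the highest Borda score (80).

the Downtown lot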